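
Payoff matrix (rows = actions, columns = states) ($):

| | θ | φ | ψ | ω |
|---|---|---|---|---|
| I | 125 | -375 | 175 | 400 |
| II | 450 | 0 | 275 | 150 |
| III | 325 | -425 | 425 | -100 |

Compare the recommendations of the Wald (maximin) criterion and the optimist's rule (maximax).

maximin → II; maximax → II (agree)

Row minima: I=-375, II=0, III=-425
Best worst-case = 0 → II.
Row maxima: I=400, II=450, III=425
Best best-case = 450 → II.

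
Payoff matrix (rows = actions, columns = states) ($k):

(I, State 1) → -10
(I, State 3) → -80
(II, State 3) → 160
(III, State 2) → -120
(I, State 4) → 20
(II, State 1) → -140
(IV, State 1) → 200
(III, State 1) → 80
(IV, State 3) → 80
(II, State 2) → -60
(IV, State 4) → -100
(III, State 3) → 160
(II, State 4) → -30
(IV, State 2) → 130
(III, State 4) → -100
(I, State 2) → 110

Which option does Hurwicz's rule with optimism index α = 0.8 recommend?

IV

I: 0.8·110 + 0.2·(-80) = 72
II: 0.8·160 + 0.2·(-140) = 100
III: 0.8·160 + 0.2·(-120) = 104
IV: 0.8·200 + 0.2·(-100) = 140
Highest Hurwicz score = 140 → IV.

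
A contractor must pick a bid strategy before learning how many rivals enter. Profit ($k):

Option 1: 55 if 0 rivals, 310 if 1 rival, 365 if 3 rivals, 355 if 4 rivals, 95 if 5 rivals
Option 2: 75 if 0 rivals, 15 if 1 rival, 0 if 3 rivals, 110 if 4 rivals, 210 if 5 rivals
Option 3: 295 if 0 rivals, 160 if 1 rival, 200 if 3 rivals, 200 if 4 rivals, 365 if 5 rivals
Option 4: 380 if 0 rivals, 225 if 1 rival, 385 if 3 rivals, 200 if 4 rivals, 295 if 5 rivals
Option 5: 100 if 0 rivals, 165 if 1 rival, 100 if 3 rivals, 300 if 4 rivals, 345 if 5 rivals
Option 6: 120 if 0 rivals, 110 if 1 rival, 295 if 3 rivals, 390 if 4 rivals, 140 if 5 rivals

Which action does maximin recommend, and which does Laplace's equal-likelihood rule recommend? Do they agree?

Row minima: Option 1=55, Option 2=0, Option 3=160, Option 4=200, Option 5=100, Option 6=110
Best worst-case = 200 → Option 4.
Row averages: Option 1=236, Option 2=82, Option 3=244, Option 4=297, Option 5=202, Option 6=211
Highest average = 297 → Option 4.

maximin → Option 4; laplace → Option 4 (agree)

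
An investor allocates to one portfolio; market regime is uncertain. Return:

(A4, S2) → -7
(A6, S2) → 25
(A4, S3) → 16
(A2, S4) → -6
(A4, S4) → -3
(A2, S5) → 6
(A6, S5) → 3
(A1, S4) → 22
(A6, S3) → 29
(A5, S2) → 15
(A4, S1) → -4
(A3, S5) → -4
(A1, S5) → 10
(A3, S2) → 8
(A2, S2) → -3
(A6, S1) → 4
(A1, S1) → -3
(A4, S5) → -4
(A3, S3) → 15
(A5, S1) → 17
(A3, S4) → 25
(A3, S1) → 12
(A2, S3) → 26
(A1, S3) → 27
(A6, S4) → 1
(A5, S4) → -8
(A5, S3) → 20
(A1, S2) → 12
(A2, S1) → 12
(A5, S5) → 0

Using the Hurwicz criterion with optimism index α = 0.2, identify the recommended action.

A1: 0.2·27 + 0.8·(-3) = 3
A2: 0.2·26 + 0.8·(-6) = 0.4
A3: 0.2·25 + 0.8·(-4) = 1.8
A4: 0.2·16 + 0.8·(-7) = -2.4
A5: 0.2·20 + 0.8·(-8) = -2.4
A6: 0.2·29 + 0.8·1 = 6.6
Highest Hurwicz score = 6.6 → A6.

A6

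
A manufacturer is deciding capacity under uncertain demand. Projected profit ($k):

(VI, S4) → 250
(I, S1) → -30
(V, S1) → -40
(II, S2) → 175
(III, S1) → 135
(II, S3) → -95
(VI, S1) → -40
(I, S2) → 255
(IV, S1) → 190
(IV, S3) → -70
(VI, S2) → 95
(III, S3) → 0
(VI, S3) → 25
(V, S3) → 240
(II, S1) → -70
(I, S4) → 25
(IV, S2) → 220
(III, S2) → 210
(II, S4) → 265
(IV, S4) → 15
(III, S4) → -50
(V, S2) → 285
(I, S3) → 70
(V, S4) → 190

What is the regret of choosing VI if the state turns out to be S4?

15

Best payoff under S4 is 265.
Regret = 265 − 250 = 15.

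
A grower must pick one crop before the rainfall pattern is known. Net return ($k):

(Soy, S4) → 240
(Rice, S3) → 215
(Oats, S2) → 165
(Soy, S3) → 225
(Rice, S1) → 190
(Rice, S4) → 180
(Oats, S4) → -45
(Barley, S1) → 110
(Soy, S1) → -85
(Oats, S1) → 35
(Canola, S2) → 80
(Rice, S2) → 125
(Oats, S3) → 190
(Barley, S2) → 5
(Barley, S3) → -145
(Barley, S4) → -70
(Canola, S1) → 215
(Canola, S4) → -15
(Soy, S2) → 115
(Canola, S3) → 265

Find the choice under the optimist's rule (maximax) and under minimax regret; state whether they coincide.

Row maxima: Rice=215, Canola=265, Barley=110, Oats=190, Soy=240
Best best-case = 265 → Canola.
Column bests: S1=215, S2=165, S3=265, S4=240.
Rice regrets: 25, 40, 50, 60 → max 60
Canola regrets: 0, 85, 0, 255 → max 255
Barley regrets: 105, 160, 410, 310 → max 410
Oats regrets: 180, 0, 75, 285 → max 285
Soy regrets: 300, 50, 40, 0 → max 300
Smallest max regret = 60 → Rice.

maximax → Canola; minimax regret → Rice (disagree)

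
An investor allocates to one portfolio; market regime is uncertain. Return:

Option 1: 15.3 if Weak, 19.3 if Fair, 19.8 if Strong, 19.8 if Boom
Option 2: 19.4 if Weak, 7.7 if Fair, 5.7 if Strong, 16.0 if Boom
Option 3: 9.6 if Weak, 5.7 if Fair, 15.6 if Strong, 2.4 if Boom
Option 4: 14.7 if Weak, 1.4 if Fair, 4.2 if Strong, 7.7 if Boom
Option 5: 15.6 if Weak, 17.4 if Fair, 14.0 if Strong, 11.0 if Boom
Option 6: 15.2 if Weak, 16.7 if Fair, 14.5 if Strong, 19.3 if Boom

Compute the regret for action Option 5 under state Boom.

8.8

Best payoff under Boom is 19.8.
Regret = 19.8 − 11.0 = 8.8.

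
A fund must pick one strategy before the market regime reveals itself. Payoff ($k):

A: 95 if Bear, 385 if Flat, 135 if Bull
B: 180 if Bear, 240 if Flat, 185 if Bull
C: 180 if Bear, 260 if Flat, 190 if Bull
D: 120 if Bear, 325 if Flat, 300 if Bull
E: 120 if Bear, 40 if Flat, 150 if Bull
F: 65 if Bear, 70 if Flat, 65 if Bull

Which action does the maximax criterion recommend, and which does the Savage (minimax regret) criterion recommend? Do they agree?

Row maxima: A=385, B=240, C=260, D=325, E=150, F=70
Best best-case = 385 → A.
Column bests: Bear=180, Flat=385, Bull=300.
A regrets: 85, 0, 165 → max 165
B regrets: 0, 145, 115 → max 145
C regrets: 0, 125, 110 → max 125
D regrets: 60, 60, 0 → max 60
E regrets: 60, 345, 150 → max 345
F regrets: 115, 315, 235 → max 315
Smallest max regret = 60 → D.

maximax → A; minimax regret → D (disagree)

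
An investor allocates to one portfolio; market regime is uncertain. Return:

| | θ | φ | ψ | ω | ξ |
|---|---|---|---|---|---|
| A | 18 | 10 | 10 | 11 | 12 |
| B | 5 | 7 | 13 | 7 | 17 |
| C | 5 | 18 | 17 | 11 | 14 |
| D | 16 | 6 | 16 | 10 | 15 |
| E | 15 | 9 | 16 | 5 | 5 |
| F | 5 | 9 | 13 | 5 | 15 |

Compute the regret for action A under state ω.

Best payoff under ω is 11.
Regret = 11 − 11 = 0.

0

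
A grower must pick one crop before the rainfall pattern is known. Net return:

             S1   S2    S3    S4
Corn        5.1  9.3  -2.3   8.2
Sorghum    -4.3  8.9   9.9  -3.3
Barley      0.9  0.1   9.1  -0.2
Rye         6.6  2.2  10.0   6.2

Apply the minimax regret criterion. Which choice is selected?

Rye

Column bests: S1=6.6, S2=9.3, S3=10.0, S4=8.2.
Corn regrets: 1.5, 0.0, 12.3, 0.0 → max 12.3
Sorghum regrets: 10.9, 0.4, 0.1, 11.5 → max 11.5
Barley regrets: 5.7, 9.2, 0.9, 8.4 → max 9.2
Rye regrets: 0.0, 7.1, 0.0, 2.0 → max 7.1
Smallest max regret = 7.1 → Rye.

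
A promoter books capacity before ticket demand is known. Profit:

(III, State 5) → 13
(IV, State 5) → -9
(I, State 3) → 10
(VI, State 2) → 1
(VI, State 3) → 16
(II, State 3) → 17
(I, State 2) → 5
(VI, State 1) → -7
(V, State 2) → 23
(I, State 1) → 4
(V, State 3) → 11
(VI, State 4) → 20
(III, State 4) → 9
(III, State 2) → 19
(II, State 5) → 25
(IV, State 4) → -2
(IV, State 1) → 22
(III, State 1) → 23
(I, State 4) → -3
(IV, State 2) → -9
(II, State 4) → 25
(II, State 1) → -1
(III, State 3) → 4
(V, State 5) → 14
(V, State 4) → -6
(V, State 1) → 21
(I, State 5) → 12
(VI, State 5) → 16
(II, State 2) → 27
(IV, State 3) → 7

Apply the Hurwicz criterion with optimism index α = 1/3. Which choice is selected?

III

I: 1/3·12 + 2/3·(-3) = 2
II: 1/3·27 + 2/3·(-1) = 25/3
III: 1/3·23 + 2/3·4 = 31/3
IV: 1/3·22 + 2/3·(-9) = 4/3
V: 1/3·23 + 2/3·(-6) = 11/3
VI: 1/3·20 + 2/3·(-7) = 2
Highest Hurwicz score = 31/3 → III.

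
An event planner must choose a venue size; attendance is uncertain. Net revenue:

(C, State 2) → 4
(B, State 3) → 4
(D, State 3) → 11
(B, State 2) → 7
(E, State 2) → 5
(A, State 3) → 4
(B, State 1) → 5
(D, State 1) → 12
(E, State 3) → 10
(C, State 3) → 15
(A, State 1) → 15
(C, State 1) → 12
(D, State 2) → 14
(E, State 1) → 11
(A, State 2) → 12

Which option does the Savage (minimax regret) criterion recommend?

D

Column bests: State 1=15, State 2=14, State 3=15.
A regrets: 0, 2, 11 → max 11
B regrets: 10, 7, 11 → max 11
C regrets: 3, 10, 0 → max 10
D regrets: 3, 0, 4 → max 4
E regrets: 4, 9, 5 → max 9
Smallest max regret = 4 → D.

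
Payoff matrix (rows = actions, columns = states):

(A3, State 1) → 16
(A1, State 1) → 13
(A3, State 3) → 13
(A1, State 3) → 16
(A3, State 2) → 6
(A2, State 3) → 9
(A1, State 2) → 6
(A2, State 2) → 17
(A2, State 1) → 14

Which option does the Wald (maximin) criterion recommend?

A2

Row minima: A1=6, A2=9, A3=6
Best worst-case = 9 → A2.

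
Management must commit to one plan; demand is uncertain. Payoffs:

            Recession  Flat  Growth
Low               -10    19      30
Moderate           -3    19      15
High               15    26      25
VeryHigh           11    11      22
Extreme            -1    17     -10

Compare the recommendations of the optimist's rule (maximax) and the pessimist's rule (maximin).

Row maxima: Low=30, Moderate=19, High=26, VeryHigh=22, Extreme=17
Best best-case = 30 → Low.
Row minima: Low=-10, Moderate=-3, High=15, VeryHigh=11, Extreme=-10
Best worst-case = 15 → High.

maximax → Low; maximin → High (disagree)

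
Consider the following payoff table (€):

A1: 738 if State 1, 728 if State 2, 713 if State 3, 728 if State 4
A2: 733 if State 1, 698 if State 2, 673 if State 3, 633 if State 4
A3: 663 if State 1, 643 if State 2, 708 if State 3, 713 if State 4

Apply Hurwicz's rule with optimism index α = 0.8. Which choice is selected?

A1

A1: 0.8·738 + 0.2·713 = 733
A2: 0.8·733 + 0.2·633 = 713
A3: 0.8·713 + 0.2·643 = 699
Highest Hurwicz score = 733 → A1.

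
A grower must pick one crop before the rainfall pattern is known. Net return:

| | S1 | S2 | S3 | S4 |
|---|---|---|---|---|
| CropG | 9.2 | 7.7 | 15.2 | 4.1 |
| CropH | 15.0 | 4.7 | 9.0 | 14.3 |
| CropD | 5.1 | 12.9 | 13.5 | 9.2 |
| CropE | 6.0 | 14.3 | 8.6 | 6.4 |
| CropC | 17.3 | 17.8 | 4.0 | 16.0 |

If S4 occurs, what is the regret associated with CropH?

1.7

Best payoff under S4 is 16.0.
Regret = 16.0 − 14.3 = 1.7.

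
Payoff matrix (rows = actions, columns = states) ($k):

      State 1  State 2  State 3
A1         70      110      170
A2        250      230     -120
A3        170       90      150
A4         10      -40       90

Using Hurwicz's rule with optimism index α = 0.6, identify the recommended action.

A1: 0.6·170 + 0.4·70 = 130
A2: 0.6·250 + 0.4·(-120) = 102
A3: 0.6·170 + 0.4·90 = 138
A4: 0.6·90 + 0.4·(-40) = 38
Highest Hurwicz score = 138 → A3.

A3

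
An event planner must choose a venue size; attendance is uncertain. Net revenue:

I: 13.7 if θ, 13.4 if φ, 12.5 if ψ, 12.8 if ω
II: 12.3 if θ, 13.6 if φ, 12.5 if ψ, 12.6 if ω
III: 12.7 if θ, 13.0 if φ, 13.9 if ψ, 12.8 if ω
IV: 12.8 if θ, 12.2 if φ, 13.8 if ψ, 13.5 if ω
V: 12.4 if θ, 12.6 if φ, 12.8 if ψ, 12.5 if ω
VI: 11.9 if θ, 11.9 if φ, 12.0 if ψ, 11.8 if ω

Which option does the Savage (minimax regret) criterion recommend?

Column bests: θ=13.7, φ=13.6, ψ=13.9, ω=13.5.
I regrets: 0.0, 0.2, 1.4, 0.7 → max 1.4
II regrets: 1.4, 0.0, 1.4, 0.9 → max 1.4
III regrets: 1.0, 0.6, 0.0, 0.7 → max 1.0
IV regrets: 0.9, 1.4, 0.1, 0.0 → max 1.4
V regrets: 1.3, 1.0, 1.1, 1.0 → max 1.3
VI regrets: 1.8, 1.7, 1.9, 1.7 → max 1.9
Smallest max regret = 1.0 → III.

III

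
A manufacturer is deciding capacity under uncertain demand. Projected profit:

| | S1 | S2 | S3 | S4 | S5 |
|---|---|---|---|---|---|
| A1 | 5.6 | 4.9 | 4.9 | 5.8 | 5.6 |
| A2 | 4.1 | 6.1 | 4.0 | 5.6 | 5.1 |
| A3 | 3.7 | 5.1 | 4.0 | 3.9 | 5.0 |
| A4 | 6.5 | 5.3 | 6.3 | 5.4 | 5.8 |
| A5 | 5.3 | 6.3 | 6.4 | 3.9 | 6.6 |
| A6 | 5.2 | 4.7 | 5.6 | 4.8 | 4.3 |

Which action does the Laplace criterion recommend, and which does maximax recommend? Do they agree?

laplace → A4; maximax → A5 (disagree)

Row averages: A1=5.36, A2=4.98, A3=4.34, A4=5.86, A5=5.7, A6=4.92
Highest average = 5.86 → A4.
Row maxima: A1=5.8, A2=6.1, A3=5.1, A4=6.5, A5=6.6, A6=5.6
Best best-case = 6.6 → A5.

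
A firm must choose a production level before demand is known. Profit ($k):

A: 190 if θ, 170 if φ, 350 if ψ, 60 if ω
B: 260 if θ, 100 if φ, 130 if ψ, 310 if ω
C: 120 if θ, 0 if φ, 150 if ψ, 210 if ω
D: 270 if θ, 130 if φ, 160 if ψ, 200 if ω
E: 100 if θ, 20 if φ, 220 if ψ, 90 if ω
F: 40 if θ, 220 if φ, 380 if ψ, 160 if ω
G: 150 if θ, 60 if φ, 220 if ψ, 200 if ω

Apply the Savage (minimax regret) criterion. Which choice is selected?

G

Column bests: θ=270, φ=220, ψ=380, ω=310.
A regrets: 80, 50, 30, 250 → max 250
B regrets: 10, 120, 250, 0 → max 250
C regrets: 150, 220, 230, 100 → max 230
D regrets: 0, 90, 220, 110 → max 220
E regrets: 170, 200, 160, 220 → max 220
F regrets: 230, 0, 0, 150 → max 230
G regrets: 120, 160, 160, 110 → max 160
Smallest max regret = 160 → G.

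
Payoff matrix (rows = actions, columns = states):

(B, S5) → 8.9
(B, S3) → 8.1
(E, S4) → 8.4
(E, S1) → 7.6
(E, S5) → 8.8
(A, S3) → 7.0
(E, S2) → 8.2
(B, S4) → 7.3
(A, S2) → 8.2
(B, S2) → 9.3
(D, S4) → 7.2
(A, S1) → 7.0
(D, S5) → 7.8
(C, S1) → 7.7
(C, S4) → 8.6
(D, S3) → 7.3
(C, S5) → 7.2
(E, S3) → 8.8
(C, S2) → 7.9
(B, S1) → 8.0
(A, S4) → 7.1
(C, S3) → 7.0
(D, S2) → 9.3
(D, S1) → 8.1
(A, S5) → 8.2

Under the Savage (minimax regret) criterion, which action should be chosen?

Column bests: S1=8.1, S2=9.3, S3=8.8, S4=8.6, S5=8.9.
A regrets: 1.1, 1.1, 1.8, 1.5, 0.7 → max 1.8
B regrets: 0.1, 0.0, 0.7, 1.3, 0.0 → max 1.3
C regrets: 0.4, 1.4, 1.8, 0.0, 1.7 → max 1.8
D regrets: 0.0, 0.0, 1.5, 1.4, 1.1 → max 1.5
E regrets: 0.5, 1.1, 0.0, 0.2, 0.1 → max 1.1
Smallest max regret = 1.1 → E.

E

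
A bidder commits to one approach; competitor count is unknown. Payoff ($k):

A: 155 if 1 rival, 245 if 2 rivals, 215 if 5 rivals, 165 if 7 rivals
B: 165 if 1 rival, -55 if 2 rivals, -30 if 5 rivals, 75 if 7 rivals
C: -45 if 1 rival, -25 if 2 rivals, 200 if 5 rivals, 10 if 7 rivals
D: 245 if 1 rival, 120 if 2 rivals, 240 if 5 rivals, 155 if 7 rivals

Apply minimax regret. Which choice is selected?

Column bests: 1 rival=245, 2 rivals=245, 5 rivals=240, 7 rivals=165.
A regrets: 90, 0, 25, 0 → max 90
B regrets: 80, 300, 270, 90 → max 300
C regrets: 290, 270, 40, 155 → max 290
D regrets: 0, 125, 0, 10 → max 125
Smallest max regret = 90 → A.

A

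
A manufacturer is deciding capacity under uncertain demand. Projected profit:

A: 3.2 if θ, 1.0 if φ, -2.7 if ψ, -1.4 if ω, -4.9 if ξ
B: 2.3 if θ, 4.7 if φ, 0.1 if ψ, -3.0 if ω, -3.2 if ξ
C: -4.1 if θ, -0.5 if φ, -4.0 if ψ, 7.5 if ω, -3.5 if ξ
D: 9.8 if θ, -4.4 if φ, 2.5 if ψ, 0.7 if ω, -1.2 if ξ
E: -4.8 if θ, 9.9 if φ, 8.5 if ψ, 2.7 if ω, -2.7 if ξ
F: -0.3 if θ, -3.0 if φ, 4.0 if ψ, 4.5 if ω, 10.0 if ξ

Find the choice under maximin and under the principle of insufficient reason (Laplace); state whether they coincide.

maximin → F; laplace → F (agree)

Row minima: A=-4.9, B=-3.2, C=-4.1, D=-4.4, E=-4.8, F=-3.0
Best worst-case = -3.0 → F.
Row averages: A=-0.96, B=0.18, C=-0.92, D=1.48, E=2.72, F=3.04
Highest average = 3.04 → F.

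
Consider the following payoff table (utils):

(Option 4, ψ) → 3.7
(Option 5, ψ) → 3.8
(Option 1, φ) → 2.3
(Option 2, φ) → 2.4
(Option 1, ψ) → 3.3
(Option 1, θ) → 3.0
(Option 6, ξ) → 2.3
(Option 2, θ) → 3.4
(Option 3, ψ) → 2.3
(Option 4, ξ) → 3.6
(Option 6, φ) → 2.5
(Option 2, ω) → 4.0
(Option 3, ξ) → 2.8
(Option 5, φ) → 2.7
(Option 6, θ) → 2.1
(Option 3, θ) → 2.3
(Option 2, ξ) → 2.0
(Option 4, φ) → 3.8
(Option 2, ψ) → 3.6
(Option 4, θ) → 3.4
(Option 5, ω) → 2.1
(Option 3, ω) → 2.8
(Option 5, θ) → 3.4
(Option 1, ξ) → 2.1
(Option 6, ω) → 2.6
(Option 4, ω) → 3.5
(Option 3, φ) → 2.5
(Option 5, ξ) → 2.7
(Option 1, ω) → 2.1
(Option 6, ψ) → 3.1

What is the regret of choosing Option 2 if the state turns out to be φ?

1.4

Best payoff under φ is 3.8.
Regret = 3.8 − 2.4 = 1.4.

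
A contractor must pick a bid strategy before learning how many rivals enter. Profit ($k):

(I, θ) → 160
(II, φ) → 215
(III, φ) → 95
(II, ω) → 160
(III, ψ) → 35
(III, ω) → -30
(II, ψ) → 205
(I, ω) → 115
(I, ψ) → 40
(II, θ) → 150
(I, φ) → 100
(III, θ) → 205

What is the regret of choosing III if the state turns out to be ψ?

Best payoff under ψ is 205.
Regret = 205 − 35 = 170.

170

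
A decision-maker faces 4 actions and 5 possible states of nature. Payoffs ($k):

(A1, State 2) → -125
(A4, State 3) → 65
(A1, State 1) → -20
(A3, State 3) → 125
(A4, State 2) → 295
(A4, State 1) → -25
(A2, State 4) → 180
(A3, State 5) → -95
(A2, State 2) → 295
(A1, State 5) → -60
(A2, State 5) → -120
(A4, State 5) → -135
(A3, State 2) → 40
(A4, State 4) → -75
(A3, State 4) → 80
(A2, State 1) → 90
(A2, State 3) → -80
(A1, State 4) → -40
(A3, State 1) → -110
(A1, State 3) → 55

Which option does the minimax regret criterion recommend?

Column bests: State 1=90, State 2=295, State 3=125, State 4=180, State 5=-60.
A1 regrets: 110, 420, 70, 220, 0 → max 420
A2 regrets: 0, 0, 205, 0, 60 → max 205
A3 regrets: 200, 255, 0, 100, 35 → max 255
A4 regrets: 115, 0, 60, 255, 75 → max 255
Smallest max regret = 205 → A2.

A2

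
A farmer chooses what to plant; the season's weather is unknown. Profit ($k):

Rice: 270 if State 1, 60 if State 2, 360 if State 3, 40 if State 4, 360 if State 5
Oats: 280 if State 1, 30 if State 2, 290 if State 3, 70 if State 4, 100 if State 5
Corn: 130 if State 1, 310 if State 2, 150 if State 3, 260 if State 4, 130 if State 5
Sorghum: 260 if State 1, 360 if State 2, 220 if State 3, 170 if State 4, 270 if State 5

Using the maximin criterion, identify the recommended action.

Row minima: Rice=40, Oats=30, Corn=130, Sorghum=170
Best worst-case = 170 → Sorghum.

Sorghum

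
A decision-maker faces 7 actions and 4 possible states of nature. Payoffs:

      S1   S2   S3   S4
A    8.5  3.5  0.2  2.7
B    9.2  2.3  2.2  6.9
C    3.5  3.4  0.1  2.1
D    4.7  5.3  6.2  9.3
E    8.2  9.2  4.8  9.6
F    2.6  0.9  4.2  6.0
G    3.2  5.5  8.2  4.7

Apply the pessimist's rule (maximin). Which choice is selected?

Row minima: A=0.2, B=2.2, C=0.1, D=4.7, E=4.8, F=0.9, G=3.2
Best worst-case = 4.8 → E.

E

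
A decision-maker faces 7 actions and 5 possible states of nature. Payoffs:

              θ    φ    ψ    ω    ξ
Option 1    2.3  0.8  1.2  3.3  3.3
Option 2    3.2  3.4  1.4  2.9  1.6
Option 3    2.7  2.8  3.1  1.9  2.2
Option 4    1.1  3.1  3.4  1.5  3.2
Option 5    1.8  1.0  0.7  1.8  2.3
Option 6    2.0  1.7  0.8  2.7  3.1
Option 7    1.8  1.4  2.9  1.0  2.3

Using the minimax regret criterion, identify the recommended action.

Option 3

Column bests: θ=3.2, φ=3.4, ψ=3.4, ω=3.3, ξ=3.3.
Option 1 regrets: 0.9, 2.6, 2.2, 0.0, 0.0 → max 2.6
Option 2 regrets: 0.0, 0.0, 2.0, 0.4, 1.7 → max 2.0
Option 3 regrets: 0.5, 0.6, 0.3, 1.4, 1.1 → max 1.4
Option 4 regrets: 2.1, 0.3, 0.0, 1.8, 0.1 → max 2.1
Option 5 regrets: 1.4, 2.4, 2.7, 1.5, 1.0 → max 2.7
Option 6 regrets: 1.2, 1.7, 2.6, 0.6, 0.2 → max 2.6
Option 7 regrets: 1.4, 2.0, 0.5, 2.3, 1.0 → max 2.3
Smallest max regret = 1.4 → Option 3.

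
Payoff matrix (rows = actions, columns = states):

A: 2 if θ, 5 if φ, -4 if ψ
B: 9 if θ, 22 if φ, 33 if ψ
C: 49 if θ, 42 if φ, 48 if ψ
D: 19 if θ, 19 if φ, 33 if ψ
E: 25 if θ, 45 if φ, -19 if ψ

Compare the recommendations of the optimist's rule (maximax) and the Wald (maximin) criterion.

maximax → C; maximin → C (agree)

Row maxima: A=5, B=33, C=49, D=33, E=45
Best best-case = 49 → C.
Row minima: A=-4, B=9, C=42, D=19, E=-19
Best worst-case = 42 → C.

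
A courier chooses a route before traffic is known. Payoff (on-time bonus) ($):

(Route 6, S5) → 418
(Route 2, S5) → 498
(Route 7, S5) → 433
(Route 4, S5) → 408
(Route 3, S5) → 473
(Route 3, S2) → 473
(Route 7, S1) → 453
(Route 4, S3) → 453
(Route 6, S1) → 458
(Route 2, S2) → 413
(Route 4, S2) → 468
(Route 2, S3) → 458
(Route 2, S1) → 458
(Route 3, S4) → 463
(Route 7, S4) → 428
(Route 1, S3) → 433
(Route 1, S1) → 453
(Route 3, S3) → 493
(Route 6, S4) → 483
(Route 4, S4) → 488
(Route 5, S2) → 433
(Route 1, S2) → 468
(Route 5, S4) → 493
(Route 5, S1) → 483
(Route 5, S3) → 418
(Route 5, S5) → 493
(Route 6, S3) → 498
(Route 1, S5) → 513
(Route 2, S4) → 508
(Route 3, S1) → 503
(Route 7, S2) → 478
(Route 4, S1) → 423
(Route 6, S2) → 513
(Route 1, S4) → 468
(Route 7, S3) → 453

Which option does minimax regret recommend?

Route 3

Column bests: S1=503, S2=513, S3=498, S4=508, S5=513.
Route 1 regrets: 50, 45, 65, 40, 0 → max 65
Route 2 regrets: 45, 100, 40, 0, 15 → max 100
Route 3 regrets: 0, 40, 5, 45, 40 → max 45
Route 4 regrets: 80, 45, 45, 20, 105 → max 105
Route 5 regrets: 20, 80, 80, 15, 20 → max 80
Route 6 regrets: 45, 0, 0, 25, 95 → max 95
Route 7 regrets: 50, 35, 45, 80, 80 → max 80
Smallest max regret = 45 → Route 3.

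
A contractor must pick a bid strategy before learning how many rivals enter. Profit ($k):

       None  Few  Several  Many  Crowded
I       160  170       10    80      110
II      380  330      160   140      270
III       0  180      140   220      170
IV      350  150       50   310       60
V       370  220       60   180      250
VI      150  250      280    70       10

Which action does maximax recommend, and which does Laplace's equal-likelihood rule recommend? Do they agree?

maximax → II; laplace → II (agree)

Row maxima: I=170, II=380, III=220, IV=350, V=370, VI=280
Best best-case = 380 → II.
Row averages: I=106, II=256, III=142, IV=184, V=216, VI=152
Highest average = 256 → II.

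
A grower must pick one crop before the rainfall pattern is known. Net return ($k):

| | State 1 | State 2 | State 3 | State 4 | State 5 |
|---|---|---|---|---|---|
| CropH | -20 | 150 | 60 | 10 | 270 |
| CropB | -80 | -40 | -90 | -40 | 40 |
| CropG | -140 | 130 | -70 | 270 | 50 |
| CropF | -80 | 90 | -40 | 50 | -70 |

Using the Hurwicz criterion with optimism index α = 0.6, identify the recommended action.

CropH

CropH: 0.6·270 + 0.4·(-20) = 154
CropB: 0.6·40 + 0.4·(-90) = -12
CropG: 0.6·270 + 0.4·(-140) = 106
CropF: 0.6·90 + 0.4·(-80) = 22
Highest Hurwicz score = 154 → CropH.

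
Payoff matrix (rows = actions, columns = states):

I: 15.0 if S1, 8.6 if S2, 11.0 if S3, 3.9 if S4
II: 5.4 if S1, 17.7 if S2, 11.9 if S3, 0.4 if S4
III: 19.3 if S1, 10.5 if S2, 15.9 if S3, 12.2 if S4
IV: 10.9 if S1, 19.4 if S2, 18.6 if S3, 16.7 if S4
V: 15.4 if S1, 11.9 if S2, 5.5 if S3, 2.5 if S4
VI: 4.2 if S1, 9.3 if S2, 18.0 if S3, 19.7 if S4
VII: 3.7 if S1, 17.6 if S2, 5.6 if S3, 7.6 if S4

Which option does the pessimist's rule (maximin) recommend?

IV

Row minima: I=3.9, II=0.4, III=10.5, IV=10.9, V=2.5, VI=4.2, VII=3.7
Best worst-case = 10.9 → IV.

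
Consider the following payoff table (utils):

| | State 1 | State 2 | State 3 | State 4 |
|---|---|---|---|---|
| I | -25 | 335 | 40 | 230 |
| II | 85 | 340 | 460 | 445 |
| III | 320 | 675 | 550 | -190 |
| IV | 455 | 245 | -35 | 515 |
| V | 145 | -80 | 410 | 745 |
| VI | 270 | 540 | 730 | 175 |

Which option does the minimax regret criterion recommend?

Column bests: State 1=455, State 2=675, State 3=730, State 4=745.
I regrets: 480, 340, 690, 515 → max 690
II regrets: 370, 335, 270, 300 → max 370
III regrets: 135, 0, 180, 935 → max 935
IV regrets: 0, 430, 765, 230 → max 765
V regrets: 310, 755, 320, 0 → max 755
VI regrets: 185, 135, 0, 570 → max 570
Smallest max regret = 370 → II.

II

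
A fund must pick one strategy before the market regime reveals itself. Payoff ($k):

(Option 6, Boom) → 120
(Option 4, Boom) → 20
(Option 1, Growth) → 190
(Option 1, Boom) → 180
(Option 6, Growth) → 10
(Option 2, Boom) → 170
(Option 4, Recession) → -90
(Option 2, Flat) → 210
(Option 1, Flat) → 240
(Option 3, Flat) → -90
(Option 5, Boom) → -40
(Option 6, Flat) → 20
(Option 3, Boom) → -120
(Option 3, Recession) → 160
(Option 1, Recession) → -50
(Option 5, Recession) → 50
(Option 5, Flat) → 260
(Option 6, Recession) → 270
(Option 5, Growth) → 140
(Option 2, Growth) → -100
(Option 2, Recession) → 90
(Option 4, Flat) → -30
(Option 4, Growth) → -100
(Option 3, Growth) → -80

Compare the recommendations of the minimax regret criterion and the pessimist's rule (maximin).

Column bests: Recession=270, Flat=260, Growth=190, Boom=180.
Option 1 regrets: 320, 20, 0, 0 → max 320
Option 2 regrets: 180, 50, 290, 10 → max 290
Option 3 regrets: 110, 350, 270, 300 → max 350
Option 4 regrets: 360, 290, 290, 160 → max 360
Option 5 regrets: 220, 0, 50, 220 → max 220
Option 6 regrets: 0, 240, 180, 60 → max 240
Smallest max regret = 220 → Option 5.
Row minima: Option 1=-50, Option 2=-100, Option 3=-120, Option 4=-100, Option 5=-40, Option 6=10
Best worst-case = 10 → Option 6.

minimax regret → Option 5; maximin → Option 6 (disagree)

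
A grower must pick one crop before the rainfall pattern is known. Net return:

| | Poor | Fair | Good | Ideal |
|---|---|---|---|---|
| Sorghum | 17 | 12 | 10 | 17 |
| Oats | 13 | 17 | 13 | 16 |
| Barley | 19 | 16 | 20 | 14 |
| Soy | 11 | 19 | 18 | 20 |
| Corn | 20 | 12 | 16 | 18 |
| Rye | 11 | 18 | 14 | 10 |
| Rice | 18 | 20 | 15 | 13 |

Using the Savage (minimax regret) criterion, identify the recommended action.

Barley

Column bests: Poor=20, Fair=20, Good=20, Ideal=20.
Sorghum regrets: 3, 8, 10, 3 → max 10
Oats regrets: 7, 3, 7, 4 → max 7
Barley regrets: 1, 4, 0, 6 → max 6
Soy regrets: 9, 1, 2, 0 → max 9
Corn regrets: 0, 8, 4, 2 → max 8
Rye regrets: 9, 2, 6, 10 → max 10
Rice regrets: 2, 0, 5, 7 → max 7
Smallest max regret = 6 → Barley.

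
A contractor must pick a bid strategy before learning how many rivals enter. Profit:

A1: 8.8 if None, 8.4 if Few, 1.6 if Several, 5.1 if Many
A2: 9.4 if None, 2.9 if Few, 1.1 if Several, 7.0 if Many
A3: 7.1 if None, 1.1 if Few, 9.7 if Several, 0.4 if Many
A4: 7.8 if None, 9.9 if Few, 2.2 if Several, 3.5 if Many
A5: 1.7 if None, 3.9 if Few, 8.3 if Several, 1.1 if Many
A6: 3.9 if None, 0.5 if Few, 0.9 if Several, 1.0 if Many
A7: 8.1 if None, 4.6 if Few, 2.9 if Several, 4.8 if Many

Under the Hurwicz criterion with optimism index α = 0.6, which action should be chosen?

A4

A1: 0.6·8.8 + 0.4·1.6 = 5.92
A2: 0.6·9.4 + 0.4·1.1 = 6.08
A3: 0.6·9.7 + 0.4·0.4 = 5.98
A4: 0.6·9.9 + 0.4·2.2 = 6.82
A5: 0.6·8.3 + 0.4·1.1 = 5.42
A6: 0.6·3.9 + 0.4·0.5 = 2.54
A7: 0.6·8.1 + 0.4·2.9 = 6.02
Highest Hurwicz score = 6.82 → A4.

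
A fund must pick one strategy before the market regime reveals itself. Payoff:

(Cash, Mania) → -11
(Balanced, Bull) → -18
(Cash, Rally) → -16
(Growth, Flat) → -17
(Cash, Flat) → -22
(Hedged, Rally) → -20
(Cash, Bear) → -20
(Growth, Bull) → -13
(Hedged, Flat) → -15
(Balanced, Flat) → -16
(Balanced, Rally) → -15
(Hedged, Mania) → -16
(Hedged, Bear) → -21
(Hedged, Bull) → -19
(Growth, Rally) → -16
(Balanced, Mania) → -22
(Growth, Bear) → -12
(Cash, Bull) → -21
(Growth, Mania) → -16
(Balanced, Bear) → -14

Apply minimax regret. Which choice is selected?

Column bests: Bear=-12, Flat=-15, Bull=-13, Rally=-15, Mania=-11.
Cash regrets: 8, 7, 8, 1, 0 → max 8
Balanced regrets: 2, 1, 5, 0, 11 → max 11
Hedged regrets: 9, 0, 6, 5, 5 → max 9
Growth regrets: 0, 2, 0, 1, 5 → max 5
Smallest max regret = 5 → Growth.

Growth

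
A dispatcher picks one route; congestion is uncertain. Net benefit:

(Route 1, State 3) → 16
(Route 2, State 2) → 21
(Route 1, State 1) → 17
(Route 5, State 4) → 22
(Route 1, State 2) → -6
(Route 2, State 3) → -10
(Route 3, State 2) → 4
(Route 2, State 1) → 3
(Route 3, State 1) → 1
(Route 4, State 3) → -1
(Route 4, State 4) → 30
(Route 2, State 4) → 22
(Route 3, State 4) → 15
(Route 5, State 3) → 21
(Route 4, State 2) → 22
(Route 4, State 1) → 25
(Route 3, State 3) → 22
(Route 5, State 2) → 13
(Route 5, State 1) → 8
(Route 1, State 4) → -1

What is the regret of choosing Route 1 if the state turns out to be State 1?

Best payoff under State 1 is 25.
Regret = 25 − 17 = 8.

8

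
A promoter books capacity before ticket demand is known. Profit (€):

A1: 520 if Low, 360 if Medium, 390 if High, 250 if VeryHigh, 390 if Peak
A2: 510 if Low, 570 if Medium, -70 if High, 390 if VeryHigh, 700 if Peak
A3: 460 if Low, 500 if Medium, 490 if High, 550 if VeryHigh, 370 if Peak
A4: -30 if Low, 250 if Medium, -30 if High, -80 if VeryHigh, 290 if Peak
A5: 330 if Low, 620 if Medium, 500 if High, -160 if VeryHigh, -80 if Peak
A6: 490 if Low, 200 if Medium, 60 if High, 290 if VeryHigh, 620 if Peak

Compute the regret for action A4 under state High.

Best payoff under High is 500.
Regret = 500 − (-30) = 530.

530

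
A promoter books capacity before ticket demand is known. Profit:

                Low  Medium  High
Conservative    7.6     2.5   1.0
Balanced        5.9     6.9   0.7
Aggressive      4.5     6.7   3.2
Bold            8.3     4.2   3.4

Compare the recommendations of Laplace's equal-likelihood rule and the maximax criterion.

laplace → Bold; maximax → Bold (agree)

Row averages: Conservative=3.7, Balanced=4.5, Aggressive=4.8, Bold=5.3
Highest average = 5.3 → Bold.
Row maxima: Conservative=7.6, Balanced=6.9, Aggressive=6.7, Bold=8.3
Best best-case = 8.3 → Bold.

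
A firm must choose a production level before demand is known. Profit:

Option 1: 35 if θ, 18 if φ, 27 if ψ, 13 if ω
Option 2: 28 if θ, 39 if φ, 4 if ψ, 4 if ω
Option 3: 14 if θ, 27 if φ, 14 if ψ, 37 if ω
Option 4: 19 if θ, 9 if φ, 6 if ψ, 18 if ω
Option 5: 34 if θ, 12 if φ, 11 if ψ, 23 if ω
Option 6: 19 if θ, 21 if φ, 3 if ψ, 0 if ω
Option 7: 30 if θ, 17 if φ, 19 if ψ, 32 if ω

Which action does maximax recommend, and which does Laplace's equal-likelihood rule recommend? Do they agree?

Row maxima: Option 1=35, Option 2=39, Option 3=37, Option 4=19, Option 5=34, Option 6=21, Option 7=32
Best best-case = 39 → Option 2.
Row averages: Option 1=23.25, Option 2=18.75, Option 3=23, Option 4=13, Option 5=20, Option 6=10.75, Option 7=24.5
Highest average = 24.5 → Option 7.

maximax → Option 2; laplace → Option 7 (disagree)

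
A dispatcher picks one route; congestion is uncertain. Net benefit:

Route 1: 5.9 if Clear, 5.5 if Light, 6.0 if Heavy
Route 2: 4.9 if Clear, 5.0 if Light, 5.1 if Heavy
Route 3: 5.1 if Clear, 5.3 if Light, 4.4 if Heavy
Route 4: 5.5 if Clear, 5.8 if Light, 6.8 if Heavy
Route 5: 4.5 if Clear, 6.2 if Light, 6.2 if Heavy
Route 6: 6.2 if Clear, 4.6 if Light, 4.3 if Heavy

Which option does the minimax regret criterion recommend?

Route 4

Column bests: Clear=6.2, Light=6.2, Heavy=6.8.
Route 1 regrets: 0.3, 0.7, 0.8 → max 0.8
Route 2 regrets: 1.3, 1.2, 1.7 → max 1.7
Route 3 regrets: 1.1, 0.9, 2.4 → max 2.4
Route 4 regrets: 0.7, 0.4, 0.0 → max 0.7
Route 5 regrets: 1.7, 0.0, 0.6 → max 1.7
Route 6 regrets: 0.0, 1.6, 2.5 → max 2.5
Smallest max regret = 0.7 → Route 4.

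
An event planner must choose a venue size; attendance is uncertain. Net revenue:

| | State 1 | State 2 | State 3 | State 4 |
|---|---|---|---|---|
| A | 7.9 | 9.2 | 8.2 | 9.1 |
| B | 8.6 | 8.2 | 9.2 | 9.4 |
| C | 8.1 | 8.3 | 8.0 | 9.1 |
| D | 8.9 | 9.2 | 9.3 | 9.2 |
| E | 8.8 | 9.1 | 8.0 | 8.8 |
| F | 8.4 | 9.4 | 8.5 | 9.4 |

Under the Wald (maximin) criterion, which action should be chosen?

Row minima: A=7.9, B=8.2, C=8.0, D=8.9, E=8.0, F=8.4
Best worst-case = 8.9 → D.

D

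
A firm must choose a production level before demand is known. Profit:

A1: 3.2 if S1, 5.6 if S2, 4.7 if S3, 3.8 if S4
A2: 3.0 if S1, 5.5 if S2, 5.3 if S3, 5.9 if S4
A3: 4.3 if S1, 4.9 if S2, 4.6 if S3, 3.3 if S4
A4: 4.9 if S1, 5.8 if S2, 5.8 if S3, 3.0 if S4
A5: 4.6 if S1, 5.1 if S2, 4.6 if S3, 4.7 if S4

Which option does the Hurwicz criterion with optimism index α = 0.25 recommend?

A5

A1: 0.25·5.6 + 0.75·3.2 = 3.8
A2: 0.25·5.9 + 0.75·3.0 = 3.725
A3: 0.25·4.9 + 0.75·3.3 = 3.7
A4: 0.25·5.8 + 0.75·3.0 = 3.7
A5: 0.25·5.1 + 0.75·4.6 = 4.725
Highest Hurwicz score = 4.725 → A5.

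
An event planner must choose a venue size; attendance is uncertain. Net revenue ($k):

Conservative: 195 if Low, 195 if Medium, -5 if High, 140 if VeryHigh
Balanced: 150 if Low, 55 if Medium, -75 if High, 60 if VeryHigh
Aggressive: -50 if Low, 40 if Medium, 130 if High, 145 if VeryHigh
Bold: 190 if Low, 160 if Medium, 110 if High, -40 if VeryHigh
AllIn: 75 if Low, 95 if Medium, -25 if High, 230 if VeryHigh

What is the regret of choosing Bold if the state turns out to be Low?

5

Best payoff under Low is 195.
Regret = 195 − 190 = 5.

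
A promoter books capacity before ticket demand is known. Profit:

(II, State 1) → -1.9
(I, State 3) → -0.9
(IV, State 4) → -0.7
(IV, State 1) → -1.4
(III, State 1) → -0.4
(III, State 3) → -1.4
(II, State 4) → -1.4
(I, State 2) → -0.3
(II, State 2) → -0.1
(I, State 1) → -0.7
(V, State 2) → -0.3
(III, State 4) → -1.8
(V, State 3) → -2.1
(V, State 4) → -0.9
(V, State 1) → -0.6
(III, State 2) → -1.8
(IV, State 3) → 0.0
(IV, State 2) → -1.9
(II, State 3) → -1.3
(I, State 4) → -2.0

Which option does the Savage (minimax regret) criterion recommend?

I

Column bests: State 1=-0.4, State 2=-0.1, State 3=0.0, State 4=-0.7.
I regrets: 0.3, 0.2, 0.9, 1.3 → max 1.3
II regrets: 1.5, 0.0, 1.3, 0.7 → max 1.5
III regrets: 0.0, 1.7, 1.4, 1.1 → max 1.7
IV regrets: 1.0, 1.8, 0.0, 0.0 → max 1.8
V regrets: 0.2, 0.2, 2.1, 0.2 → max 2.1
Smallest max regret = 1.3 → I.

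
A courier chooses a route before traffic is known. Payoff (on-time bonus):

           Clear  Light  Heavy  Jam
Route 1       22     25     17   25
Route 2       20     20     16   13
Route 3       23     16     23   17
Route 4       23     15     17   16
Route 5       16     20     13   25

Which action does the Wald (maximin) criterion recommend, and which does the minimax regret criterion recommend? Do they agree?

Row minima: Route 1=17, Route 2=13, Route 3=16, Route 4=15, Route 5=13
Best worst-case = 17 → Route 1.
Column bests: Clear=23, Light=25, Heavy=23, Jam=25.
Route 1 regrets: 1, 0, 6, 0 → max 6
Route 2 regrets: 3, 5, 7, 12 → max 12
Route 3 regrets: 0, 9, 0, 8 → max 9
Route 4 regrets: 0, 10, 6, 9 → max 10
Route 5 regrets: 7, 5, 10, 0 → max 10
Smallest max regret = 6 → Route 1.

maximin → Route 1; minimax regret → Route 1 (agree)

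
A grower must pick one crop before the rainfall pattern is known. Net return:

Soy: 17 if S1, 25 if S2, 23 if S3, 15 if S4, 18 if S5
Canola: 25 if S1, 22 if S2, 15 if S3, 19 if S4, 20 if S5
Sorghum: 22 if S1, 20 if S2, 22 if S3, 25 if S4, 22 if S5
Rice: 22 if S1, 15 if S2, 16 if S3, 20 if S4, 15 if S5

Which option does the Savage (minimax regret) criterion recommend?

Column bests: S1=25, S2=25, S3=23, S4=25, S5=22.
Soy regrets: 8, 0, 0, 10, 4 → max 10
Canola regrets: 0, 3, 8, 6, 2 → max 8
Sorghum regrets: 3, 5, 1, 0, 0 → max 5
Rice regrets: 3, 10, 7, 5, 7 → max 10
Smallest max regret = 5 → Sorghum.

Sorghum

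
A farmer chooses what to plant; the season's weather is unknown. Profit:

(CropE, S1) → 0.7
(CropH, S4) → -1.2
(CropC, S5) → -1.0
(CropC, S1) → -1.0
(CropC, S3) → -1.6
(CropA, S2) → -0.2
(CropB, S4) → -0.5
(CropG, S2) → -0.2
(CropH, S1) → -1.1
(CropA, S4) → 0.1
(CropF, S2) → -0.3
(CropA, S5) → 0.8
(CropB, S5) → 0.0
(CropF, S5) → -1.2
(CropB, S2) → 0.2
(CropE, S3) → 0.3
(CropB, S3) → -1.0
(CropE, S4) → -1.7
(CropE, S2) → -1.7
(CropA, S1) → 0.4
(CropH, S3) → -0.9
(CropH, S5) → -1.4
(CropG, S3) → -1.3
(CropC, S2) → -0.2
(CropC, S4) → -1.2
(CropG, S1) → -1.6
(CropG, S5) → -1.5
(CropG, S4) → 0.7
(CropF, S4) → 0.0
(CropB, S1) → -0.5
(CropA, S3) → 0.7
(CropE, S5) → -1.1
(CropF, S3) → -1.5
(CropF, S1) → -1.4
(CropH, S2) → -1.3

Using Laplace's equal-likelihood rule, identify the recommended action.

Row averages: CropB=-0.36, CropG=-0.78, CropF=-0.88, CropH=-1.18, CropE=-0.7, CropA=0.36, CropC=-1
Highest average = 0.36 → CropA.

CropA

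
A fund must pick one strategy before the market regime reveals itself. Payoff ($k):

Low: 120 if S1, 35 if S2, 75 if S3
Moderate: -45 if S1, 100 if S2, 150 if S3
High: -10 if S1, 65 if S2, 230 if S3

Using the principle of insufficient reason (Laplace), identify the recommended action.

Row averages: Low=230/3, Moderate=205/3, High=95
Highest average = 95 → High.

High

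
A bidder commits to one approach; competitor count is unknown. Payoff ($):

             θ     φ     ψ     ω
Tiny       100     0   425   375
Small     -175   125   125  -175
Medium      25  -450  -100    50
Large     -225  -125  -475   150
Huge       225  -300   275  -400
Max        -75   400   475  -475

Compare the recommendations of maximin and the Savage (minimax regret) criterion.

maximin → Tiny; minimax regret → Tiny (agree)

Row minima: Tiny=0, Small=-175, Medium=-450, Large=-475, Huge=-400, Max=-475
Best worst-case = 0 → Tiny.
Column bests: θ=225, φ=400, ψ=475, ω=375.
Tiny regrets: 125, 400, 50, 0 → max 400
Small regrets: 400, 275, 350, 550 → max 550
Medium regrets: 200, 850, 575, 325 → max 850
Large regrets: 450, 525, 950, 225 → max 950
Huge regrets: 0, 700, 200, 775 → max 775
Max regrets: 300, 0, 0, 850 → max 850
Smallest max regret = 400 → Tiny.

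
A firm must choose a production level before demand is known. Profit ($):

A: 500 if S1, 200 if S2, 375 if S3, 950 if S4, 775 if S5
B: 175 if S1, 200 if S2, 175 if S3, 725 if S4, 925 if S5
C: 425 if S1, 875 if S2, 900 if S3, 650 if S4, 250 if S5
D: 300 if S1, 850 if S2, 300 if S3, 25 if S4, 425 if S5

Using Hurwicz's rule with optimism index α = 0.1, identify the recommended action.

A: 0.1·950 + 0.9·200 = 275
B: 0.1·925 + 0.9·175 = 250
C: 0.1·900 + 0.9·250 = 315
D: 0.1·850 + 0.9·25 = 107.5
Highest Hurwicz score = 315 → C.

C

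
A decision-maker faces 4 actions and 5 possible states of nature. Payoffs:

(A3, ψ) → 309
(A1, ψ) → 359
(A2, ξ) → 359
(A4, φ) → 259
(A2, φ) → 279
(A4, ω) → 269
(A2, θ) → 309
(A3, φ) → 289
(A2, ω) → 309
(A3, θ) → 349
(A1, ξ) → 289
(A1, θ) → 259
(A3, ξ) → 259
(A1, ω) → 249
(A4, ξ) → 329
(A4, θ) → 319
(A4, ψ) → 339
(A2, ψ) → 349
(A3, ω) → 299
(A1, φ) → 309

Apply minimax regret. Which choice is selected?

A2

Column bests: θ=349, φ=309, ψ=359, ω=309, ξ=359.
A1 regrets: 90, 0, 0, 60, 70 → max 90
A2 regrets: 40, 30, 10, 0, 0 → max 40
A3 regrets: 0, 20, 50, 10, 100 → max 100
A4 regrets: 30, 50, 20, 40, 30 → max 50
Smallest max regret = 40 → A2.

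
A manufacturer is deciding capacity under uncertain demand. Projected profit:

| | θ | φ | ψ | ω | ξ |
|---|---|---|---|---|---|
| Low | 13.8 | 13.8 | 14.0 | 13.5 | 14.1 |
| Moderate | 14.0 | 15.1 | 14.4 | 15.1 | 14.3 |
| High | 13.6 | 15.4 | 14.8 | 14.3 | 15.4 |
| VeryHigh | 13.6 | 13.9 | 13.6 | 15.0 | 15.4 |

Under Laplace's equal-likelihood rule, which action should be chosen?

High

Row averages: Low=13.84, Moderate=14.58, High=14.7, VeryHigh=14.3
Highest average = 14.7 → High.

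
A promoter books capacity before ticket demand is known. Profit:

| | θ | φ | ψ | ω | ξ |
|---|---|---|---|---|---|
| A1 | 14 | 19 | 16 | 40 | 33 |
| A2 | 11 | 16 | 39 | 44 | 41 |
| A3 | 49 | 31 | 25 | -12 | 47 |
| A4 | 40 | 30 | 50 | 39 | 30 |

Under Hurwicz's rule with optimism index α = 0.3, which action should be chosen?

A4

A1: 0.3·40 + 0.7·14 = 21.8
A2: 0.3·44 + 0.7·11 = 20.9
A3: 0.3·49 + 0.7·(-12) = 6.3
A4: 0.3·50 + 0.7·30 = 36
Highest Hurwicz score = 36 → A4.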